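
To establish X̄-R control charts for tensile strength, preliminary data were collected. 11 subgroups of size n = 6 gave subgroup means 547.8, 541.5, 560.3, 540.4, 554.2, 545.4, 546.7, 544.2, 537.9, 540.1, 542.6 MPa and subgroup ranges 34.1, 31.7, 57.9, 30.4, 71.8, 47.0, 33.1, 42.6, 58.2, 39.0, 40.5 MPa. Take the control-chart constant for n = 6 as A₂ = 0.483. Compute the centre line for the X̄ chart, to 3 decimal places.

X̄̄ = (547.8 + 541.5 + 560.3 + 540.4 + 554.2 + 545.4 + 546.7 + 544.2 + 537.9 + 540.1 + 542.6) / 11 = 6001.1000 / 11 = 545.5545
CL = X̄̄ = 545.5545

545.555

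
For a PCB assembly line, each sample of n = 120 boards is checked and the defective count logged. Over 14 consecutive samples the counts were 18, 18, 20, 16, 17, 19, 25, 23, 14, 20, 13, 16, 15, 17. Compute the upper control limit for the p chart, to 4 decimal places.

p̄ = Σdᵢ / (k·n) = 251 / (14 × 120) = 0.14940
UCL = p̄ + 3·√(p̄(1−p̄)/n) = 0.14940 + 3 × √(0.14940×0.85060/120) = 0.14940 + 3 × 0.03254 = 0.24703

0.2470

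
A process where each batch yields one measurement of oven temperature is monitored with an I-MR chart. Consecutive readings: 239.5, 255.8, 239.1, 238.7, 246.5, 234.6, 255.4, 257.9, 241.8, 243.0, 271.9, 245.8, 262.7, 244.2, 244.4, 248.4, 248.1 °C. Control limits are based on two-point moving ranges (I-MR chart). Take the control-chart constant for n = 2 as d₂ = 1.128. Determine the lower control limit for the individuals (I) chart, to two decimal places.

X̄ = (239.5 + 255.8 + 239.1 + 238.7 + 246.5 + 234.6 + 255.4 + 257.9 + 241.8 + 243.0 + 271.9 + 245.8 + 262.7 + 244.2 + 244.4 + 248.4 + 248.1) / 17 = 248.1059
Moving ranges: 16.3, 16.7, 0.4, 7.8, 11.9, 20.8, 2.5, 16.1, 1.2, 28.9, 26.1, 16.9, 18.5, 0.2, 4.0, 0.3; M̄R̄ = 188.6000 / 16 = 11.7875
LCL = X̄ − 3·M̄R̄/d₂ = 248.1059 − 3 × 11.7875 / 1.128 = 216.7561

216.76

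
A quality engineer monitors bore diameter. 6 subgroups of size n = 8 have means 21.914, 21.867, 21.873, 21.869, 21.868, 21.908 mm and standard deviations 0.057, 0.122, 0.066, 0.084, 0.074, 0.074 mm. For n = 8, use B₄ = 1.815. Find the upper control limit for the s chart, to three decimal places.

0.144

s̄ = (0.057 + 0.122 + 0.066 + 0.084 + 0.074 + 0.074) / 6 = 0.0795
UCL_s = B₄·s̄ = 1.815 × 0.0795 = 0.1443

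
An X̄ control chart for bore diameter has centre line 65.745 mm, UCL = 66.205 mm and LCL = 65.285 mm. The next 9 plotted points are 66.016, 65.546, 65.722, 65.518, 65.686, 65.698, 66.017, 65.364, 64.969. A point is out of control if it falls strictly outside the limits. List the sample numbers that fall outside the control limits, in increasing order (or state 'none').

9

Compare each point to [65.285, 66.205]: sample 9 = 64.969 < LCL.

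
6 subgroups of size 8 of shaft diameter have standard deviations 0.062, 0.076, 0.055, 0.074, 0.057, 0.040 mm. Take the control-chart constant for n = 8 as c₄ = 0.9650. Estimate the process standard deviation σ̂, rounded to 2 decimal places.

0.06

s̄ = (0.062 + 0.076 + 0.055 + 0.074 + 0.057 + 0.040) / 6 = 0.0607
σ̂ = s̄ / c₄ = 0.0607 / 0.9650 = 0.0629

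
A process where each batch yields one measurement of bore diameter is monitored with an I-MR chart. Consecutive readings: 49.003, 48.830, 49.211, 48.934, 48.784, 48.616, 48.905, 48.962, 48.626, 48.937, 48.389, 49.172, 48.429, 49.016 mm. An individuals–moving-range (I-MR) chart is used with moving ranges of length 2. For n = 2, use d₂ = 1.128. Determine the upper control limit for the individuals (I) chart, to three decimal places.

X̄ = (49.003 + 48.830 + 49.211 + 48.934 + 48.784 + 48.616 + 48.905 + 48.962 + 48.626 + 48.937 + 48.389 + 49.172 + 48.429 + 49.016) / 14 = 48.8439
Moving ranges: 0.173, 0.381, 0.277, 0.150, 0.168, 0.289, 0.057, 0.336, 0.311, 0.548, 0.783, 0.743, 0.587; M̄R̄ = 4.8030 / 13 = 0.3695
UCL = X̄ + 3·M̄R̄/d₂ = 48.8439 + 3 × 0.3695 / 1.128 = 49.8265

49.826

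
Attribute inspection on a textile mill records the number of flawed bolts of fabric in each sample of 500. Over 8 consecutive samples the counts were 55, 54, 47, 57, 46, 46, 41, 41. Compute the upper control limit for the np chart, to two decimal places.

68.21

p̄ = Σdᵢ / (k·n) = 387 / (8 × 500) = 0.09675
UCL = np̄ + 3·√(np̄(1−p̄)) = 48.3750 + 3 × √(48.3750×0.90325) = 48.3750 + 3 × 6.6102 = 68.2056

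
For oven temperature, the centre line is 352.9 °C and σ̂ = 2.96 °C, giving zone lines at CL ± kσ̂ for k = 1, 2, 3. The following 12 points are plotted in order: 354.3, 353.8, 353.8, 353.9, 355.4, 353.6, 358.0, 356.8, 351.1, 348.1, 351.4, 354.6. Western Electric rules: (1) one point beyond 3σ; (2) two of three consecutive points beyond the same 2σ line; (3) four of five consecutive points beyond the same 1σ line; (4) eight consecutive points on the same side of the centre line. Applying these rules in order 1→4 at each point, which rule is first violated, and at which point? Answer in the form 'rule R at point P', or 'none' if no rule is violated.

Zone of each point (C = within 1σ̂, B = 1σ̂–2σ̂, A = 2σ̂–3σ̂, * = beyond 3σ̂; sign = side of CL): 1:+C, 2:+C, 3:+C, 4:+C, 5:+C, 6:+C, 7:+B, 8:+B, 9:-C, 10:-B, 11:-C, 12:+C
Rule 4 (eight consecutive points on the same side of the centre line) is satisfied at point 8.

rule 4 at point 8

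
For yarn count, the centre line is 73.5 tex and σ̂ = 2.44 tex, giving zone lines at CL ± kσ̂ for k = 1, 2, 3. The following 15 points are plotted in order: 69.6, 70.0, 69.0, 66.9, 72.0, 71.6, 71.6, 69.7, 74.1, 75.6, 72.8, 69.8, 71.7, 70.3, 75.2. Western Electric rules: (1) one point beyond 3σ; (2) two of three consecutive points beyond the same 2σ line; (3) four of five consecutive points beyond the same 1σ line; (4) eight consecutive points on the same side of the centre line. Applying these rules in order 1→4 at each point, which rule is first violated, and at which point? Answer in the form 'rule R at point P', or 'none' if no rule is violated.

Zone of each point (C = within 1σ̂, B = 1σ̂–2σ̂, A = 2σ̂–3σ̂, * = beyond 3σ̂; sign = side of CL): 1:-B, 2:-B, 3:-B, 4:-A, 5:-C, 6:-C, 7:-C, 8:-B, 9:+C, 10:+C, 11:-C, 12:-B, 13:-C, 14:-B, 15:+C
Rule 3 (four of five consecutive points beyond the same 1σ limit) is satisfied at point 4.

rule 3 at point 4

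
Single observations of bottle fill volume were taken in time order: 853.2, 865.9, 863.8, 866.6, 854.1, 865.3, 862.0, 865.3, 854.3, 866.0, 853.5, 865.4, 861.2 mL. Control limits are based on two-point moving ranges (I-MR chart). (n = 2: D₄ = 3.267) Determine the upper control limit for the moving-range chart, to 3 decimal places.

Moving ranges: 12.7, 2.1, 2.8, 12.5, 11.2, 3.3, 3.3, 11.0, 11.7, 12.5, 11.9, 4.2; M̄R̄ = 99.2000 / 12 = 8.2667
UCL_MR = D₄·M̄R̄ = 3.267 × 8.2667 = 27.0072

27.007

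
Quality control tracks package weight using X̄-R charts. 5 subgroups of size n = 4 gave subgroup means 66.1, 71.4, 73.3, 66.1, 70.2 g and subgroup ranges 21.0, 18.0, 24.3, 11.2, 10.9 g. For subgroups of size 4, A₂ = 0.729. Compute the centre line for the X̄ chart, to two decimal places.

X̄̄ = (66.1 + 71.4 + 73.3 + 66.1 + 70.2) / 5 = 347.1000 / 5 = 69.4200
CL = X̄̄ = 69.4200

69.42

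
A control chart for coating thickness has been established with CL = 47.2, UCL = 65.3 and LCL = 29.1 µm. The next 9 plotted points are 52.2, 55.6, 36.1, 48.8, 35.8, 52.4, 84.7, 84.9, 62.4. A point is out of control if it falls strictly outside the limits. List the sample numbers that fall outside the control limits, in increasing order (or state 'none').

7, 8

Compare each point to [29.1, 65.3]: sample 7 = 84.7 > UCL; sample 8 = 84.9 > UCL.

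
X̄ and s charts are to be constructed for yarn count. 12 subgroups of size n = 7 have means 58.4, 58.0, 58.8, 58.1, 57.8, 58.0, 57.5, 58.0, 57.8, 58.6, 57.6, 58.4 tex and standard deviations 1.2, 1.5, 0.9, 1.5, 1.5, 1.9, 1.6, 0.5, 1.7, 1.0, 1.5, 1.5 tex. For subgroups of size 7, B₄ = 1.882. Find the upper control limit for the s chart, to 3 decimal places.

2.556

s̄ = (1.2 + 1.5 + 0.9 + 1.5 + 1.5 + 1.9 + 1.6 + 0.5 + 1.7 + 1.0 + 1.5 + 1.5) / 12 = 1.3583
UCL_s = B₄·s̄ = 1.882 × 1.3583 = 2.5564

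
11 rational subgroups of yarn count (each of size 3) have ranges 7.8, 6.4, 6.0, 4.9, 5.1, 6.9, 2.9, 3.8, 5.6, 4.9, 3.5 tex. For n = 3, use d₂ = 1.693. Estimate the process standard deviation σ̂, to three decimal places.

3.104

R̄ = (7.8 + 6.4 + 6.0 + 4.9 + 5.1 + 6.9 + 2.9 + 3.8 + 5.6 + 4.9 + 3.5) / 11 = 5.2545
σ̂ = R̄ / d₂ = 5.2545 / 1.693 = 3.1037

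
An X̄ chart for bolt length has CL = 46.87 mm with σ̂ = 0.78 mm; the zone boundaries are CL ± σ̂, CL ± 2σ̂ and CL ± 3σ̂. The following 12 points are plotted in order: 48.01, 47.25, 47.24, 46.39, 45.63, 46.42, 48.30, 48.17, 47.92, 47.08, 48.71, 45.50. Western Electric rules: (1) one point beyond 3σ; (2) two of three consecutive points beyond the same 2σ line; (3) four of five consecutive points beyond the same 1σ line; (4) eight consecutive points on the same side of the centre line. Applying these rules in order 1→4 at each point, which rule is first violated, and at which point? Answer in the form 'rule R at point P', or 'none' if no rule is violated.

Zone of each point (C = within 1σ̂, B = 1σ̂–2σ̂, A = 2σ̂–3σ̂, * = beyond 3σ̂; sign = side of CL): 1:+B, 2:+C, 3:+C, 4:-C, 5:-B, 6:-C, 7:+B, 8:+B, 9:+B, 10:+C, 11:+A, 12:-B
Rule 3 (four of five consecutive points beyond the same 1σ limit) is satisfied at point 11.

rule 3 at point 11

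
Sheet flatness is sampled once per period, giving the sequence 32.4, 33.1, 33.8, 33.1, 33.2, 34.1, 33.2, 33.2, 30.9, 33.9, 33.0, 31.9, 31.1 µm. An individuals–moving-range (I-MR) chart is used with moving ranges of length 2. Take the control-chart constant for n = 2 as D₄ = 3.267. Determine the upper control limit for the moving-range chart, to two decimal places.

3.29

Moving ranges: 0.7, 0.7, 0.7, 0.1, 0.9, 0.9, 0.0, 2.3, 3.0, 0.9, 1.1, 0.8; M̄R̄ = 12.1000 / 12 = 1.0083
UCL_MR = D₄·M̄R̄ = 3.267 × 1.0083 = 3.2942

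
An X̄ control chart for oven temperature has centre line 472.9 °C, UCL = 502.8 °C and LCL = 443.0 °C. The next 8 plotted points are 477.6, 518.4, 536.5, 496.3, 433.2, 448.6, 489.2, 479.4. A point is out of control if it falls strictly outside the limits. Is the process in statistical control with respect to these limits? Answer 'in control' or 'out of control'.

Compare each point to [443.0, 502.8]: sample 2 = 518.4 > UCL; sample 3 = 536.5 > UCL; sample 5 = 433.2 < LCL.

out of control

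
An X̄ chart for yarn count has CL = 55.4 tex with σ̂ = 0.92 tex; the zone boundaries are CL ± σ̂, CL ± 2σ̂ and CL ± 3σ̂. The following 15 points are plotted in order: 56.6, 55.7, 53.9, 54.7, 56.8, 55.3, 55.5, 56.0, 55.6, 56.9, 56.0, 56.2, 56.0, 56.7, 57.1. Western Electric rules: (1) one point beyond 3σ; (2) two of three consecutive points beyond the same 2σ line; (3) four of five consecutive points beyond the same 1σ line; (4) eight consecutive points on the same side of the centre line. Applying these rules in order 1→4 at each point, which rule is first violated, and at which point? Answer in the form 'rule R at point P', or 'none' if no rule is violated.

Zone of each point (C = within 1σ̂, B = 1σ̂–2σ̂, A = 2σ̂–3σ̂, * = beyond 3σ̂; sign = side of CL): 1:+B, 2:+C, 3:-B, 4:-C, 5:+B, 6:-C, 7:+C, 8:+C, 9:+C, 10:+B, 11:+C, 12:+C, 13:+C, 14:+B, 15:+B
Rule 4 (eight consecutive points on the same side of the centre line) is satisfied at point 14.

rule 4 at point 14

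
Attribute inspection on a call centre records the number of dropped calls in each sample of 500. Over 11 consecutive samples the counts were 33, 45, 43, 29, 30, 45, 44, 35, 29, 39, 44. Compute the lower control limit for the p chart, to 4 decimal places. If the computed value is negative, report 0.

0.0402

p̄ = Σdᵢ / (k·n) = 416 / (11 × 500) = 0.07564
LCL = p̄ − 3·√(p̄(1−p̄)/n) = 0.07564 − 3 × 0.01183 = 0.04016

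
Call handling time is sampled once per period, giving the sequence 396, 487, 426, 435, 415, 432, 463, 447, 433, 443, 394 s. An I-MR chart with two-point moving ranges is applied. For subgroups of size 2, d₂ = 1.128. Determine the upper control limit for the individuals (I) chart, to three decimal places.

X̄ = (396 + 487 + 426 + 435 + 415 + 432 + 463 + 447 + 433 + 443 + 394) / 11 = 433.7273
Moving ranges: 91, 61, 9, 20, 17, 31, 16, 14, 10, 49; M̄R̄ = 318.0000 / 10 = 31.8000
UCL = X̄ + 3·M̄R̄/d₂ = 433.7273 + 3 × 31.8000 / 1.128 = 518.3017

518.302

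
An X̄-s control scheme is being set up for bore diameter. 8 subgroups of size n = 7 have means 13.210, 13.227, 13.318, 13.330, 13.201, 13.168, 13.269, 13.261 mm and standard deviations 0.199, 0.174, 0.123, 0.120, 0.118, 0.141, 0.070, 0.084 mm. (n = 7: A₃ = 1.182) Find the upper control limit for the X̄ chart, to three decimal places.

13.400

X̄̄ = (13.210 + 13.227 + 13.318 + 13.330 + 13.201 + 13.168 + 13.269 + 13.261) / 8 = 13.2480
s̄ = (0.199 + 0.174 + 0.123 + 0.120 + 0.118 + 0.141 + 0.070 + 0.084) / 8 = 0.1286
UCL = X̄̄ + A₃·s̄ = 13.2480 + 1.182 × 0.1286 = 13.4000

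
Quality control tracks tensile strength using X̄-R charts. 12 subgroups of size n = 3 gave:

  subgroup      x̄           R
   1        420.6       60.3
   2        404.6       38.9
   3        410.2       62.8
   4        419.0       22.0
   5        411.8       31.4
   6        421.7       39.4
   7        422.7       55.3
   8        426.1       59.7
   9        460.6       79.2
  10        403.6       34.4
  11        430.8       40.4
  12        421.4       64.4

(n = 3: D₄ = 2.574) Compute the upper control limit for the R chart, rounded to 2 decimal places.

R̄ = (60.3 + 38.9 + 62.8 + 22.0 + 31.4 + 39.4 + 55.3 + 59.7 + 79.2 + 34.4 + 40.4 + 64.4) / 12 = 588.2000 / 12 = 49.0167
UCL_R = D₄·R̄ = 2.574 × 49.0167 = 126.1689

126.17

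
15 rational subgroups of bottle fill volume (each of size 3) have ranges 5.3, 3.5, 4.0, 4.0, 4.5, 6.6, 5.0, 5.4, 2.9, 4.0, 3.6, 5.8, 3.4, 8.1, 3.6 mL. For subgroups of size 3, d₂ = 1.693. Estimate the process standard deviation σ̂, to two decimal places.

R̄ = (5.3 + 3.5 + 4.0 + 4.0 + 4.5 + 6.6 + 5.0 + 5.4 + 2.9 + 4.0 + 3.6 + 5.8 + 3.4 + 8.1 + 3.6) / 15 = 4.6467
σ̂ = R̄ / d₂ = 4.6467 / 1.693 = 2.7446

2.74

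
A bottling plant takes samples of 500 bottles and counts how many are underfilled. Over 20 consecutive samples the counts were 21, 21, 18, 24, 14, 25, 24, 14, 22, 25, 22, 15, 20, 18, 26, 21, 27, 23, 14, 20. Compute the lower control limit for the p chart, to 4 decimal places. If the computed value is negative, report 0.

0.0147

p̄ = Σdᵢ / (k·n) = 414 / (20 × 500) = 0.04140
LCL = p̄ − 3·√(p̄(1−p̄)/n) = 0.04140 − 3 × 0.00891 = 0.01467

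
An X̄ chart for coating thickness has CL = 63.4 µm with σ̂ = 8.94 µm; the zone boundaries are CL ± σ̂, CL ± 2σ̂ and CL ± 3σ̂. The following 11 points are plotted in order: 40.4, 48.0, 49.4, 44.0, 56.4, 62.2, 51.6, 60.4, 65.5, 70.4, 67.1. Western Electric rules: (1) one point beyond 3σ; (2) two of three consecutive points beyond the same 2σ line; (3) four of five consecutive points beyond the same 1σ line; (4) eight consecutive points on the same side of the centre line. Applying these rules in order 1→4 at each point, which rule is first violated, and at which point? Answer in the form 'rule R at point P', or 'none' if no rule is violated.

Zone of each point (C = within 1σ̂, B = 1σ̂–2σ̂, A = 2σ̂–3σ̂, * = beyond 3σ̂; sign = side of CL): 1:-A, 2:-B, 3:-B, 4:-A, 5:-C, 6:-C, 7:-B, 8:-C, 9:+C, 10:+C, 11:+C
Rule 3 (four of five consecutive points beyond the same 1σ limit) is satisfied at point 4.

rule 3 at point 4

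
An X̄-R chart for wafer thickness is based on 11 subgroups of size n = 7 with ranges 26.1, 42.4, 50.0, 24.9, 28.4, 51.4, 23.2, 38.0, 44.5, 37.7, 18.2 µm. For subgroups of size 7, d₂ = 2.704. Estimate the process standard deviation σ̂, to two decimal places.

12.94

R̄ = (26.1 + 42.4 + 50.0 + 24.9 + 28.4 + 51.4 + 23.2 + 38.0 + 44.5 + 37.7 + 18.2) / 11 = 34.9818
σ̂ = R̄ / d₂ = 34.9818 / 2.704 = 12.9371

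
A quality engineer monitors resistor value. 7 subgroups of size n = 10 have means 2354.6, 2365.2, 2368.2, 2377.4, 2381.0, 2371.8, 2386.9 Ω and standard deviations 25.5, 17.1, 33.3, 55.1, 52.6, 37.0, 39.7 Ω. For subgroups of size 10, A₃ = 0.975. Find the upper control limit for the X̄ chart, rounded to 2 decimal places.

X̄̄ = (2354.6 + 2365.2 + 2368.2 + 2377.4 + 2381.0 + 2371.8 + 2386.9) / 7 = 2372.1571
s̄ = (25.5 + 17.1 + 33.3 + 55.1 + 52.6 + 37.0 + 39.7) / 7 = 37.1857
UCL = X̄̄ + A₃·s̄ = 2372.1571 + 0.975 × 37.1857 = 2408.4132

2408.41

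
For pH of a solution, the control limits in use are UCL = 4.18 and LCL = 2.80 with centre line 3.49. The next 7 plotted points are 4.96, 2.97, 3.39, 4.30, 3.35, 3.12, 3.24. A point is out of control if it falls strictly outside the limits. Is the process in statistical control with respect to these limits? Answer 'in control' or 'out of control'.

Compare each point to [2.80, 4.18]: sample 1 = 4.96 > UCL; sample 4 = 4.30 > UCL.

out of control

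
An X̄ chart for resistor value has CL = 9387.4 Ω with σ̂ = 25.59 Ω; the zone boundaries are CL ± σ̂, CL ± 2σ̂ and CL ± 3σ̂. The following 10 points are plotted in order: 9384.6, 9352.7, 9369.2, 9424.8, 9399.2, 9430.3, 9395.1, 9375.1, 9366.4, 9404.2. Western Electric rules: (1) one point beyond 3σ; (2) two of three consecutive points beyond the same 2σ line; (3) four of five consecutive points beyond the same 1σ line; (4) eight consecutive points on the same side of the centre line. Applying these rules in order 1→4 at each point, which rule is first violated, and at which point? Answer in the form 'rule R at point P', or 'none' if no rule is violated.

Zone of each point (C = within 1σ̂, B = 1σ̂–2σ̂, A = 2σ̂–3σ̂, * = beyond 3σ̂; sign = side of CL): 1:-C, 2:-B, 3:-C, 4:+B, 5:+C, 6:+B, 7:+C, 8:-C, 9:-C, 10:+C
No rule fires across all 10 points.

none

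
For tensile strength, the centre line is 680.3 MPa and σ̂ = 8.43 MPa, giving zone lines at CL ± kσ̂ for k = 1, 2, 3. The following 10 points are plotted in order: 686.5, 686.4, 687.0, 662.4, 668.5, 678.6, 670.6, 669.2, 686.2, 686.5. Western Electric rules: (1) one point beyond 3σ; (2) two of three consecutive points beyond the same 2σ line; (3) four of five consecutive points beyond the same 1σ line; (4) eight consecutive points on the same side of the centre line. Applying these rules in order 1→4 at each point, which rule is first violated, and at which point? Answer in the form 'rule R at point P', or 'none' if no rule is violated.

rule 3 at point 8

Zone of each point (C = within 1σ̂, B = 1σ̂–2σ̂, A = 2σ̂–3σ̂, * = beyond 3σ̂; sign = side of CL): 1:+C, 2:+C, 3:+C, 4:-A, 5:-B, 6:-C, 7:-B, 8:-B, 9:+C, 10:+C
Rule 3 (four of five consecutive points beyond the same 1σ limit) is satisfied at point 8.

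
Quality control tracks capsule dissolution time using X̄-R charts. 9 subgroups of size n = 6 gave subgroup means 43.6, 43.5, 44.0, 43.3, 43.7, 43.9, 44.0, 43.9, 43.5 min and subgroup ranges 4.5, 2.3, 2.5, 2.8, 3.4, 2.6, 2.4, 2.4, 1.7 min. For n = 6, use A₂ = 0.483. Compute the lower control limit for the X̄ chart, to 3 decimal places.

X̄̄ = (43.6 + 43.5 + 44.0 + 43.3 + 43.7 + 43.9 + 44.0 + 43.9 + 43.5) / 9 = 393.4000 / 9 = 43.7111
R̄ = (4.5 + 2.3 + 2.5 + 2.8 + 3.4 + 2.6 + 2.4 + 2.4 + 1.7) / 9 = 24.6000 / 9 = 2.7333
LCL = X̄̄ − A₂·R̄ = 43.7111 − 0.483 × 2.7333 = 42.3909

42.391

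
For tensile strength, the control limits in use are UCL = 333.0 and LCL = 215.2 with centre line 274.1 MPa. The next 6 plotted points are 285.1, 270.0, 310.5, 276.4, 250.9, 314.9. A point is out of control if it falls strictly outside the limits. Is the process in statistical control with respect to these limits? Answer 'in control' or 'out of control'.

in control

All 6 points lie within [215.2, 333.0].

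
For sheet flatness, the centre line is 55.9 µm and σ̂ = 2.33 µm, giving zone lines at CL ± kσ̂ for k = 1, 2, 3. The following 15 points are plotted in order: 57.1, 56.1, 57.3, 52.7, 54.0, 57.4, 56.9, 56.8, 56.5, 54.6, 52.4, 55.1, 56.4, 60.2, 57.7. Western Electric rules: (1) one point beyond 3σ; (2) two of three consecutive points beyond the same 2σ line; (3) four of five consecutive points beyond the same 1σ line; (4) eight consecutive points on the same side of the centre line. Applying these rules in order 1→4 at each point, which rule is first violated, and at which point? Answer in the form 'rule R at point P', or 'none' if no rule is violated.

none

Zone of each point (C = within 1σ̂, B = 1σ̂–2σ̂, A = 2σ̂–3σ̂, * = beyond 3σ̂; sign = side of CL): 1:+C, 2:+C, 3:+C, 4:-B, 5:-C, 6:+C, 7:+C, 8:+C, 9:+C, 10:-C, 11:-B, 12:-C, 13:+C, 14:+B, 15:+C
No rule fires across all 15 points.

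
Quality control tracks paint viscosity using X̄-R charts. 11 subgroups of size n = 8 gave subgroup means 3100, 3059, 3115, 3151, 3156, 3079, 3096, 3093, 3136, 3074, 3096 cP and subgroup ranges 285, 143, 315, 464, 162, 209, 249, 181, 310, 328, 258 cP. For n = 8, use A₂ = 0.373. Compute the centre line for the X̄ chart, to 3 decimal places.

X̄̄ = (3100 + 3059 + 3115 + 3151 + 3156 + 3079 + 3096 + 3093 + 3136 + 3074 + 3096) / 11 = 34155.0000 / 11 = 3105.0000
CL = X̄̄ = 3105.0000

3105.000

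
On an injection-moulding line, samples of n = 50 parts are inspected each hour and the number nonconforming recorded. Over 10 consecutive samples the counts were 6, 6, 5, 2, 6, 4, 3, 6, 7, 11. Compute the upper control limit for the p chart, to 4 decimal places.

p̄ = Σdᵢ / (k·n) = 56 / (10 × 50) = 0.11200
UCL = p̄ + 3·√(p̄(1−p̄)/n) = 0.11200 + 3 × √(0.11200×0.88800/50) = 0.11200 + 3 × 0.04460 = 0.24580

0.2458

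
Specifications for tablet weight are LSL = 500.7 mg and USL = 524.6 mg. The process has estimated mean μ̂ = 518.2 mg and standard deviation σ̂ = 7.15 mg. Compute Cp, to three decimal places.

Cp = (USL − LSL) / (6σ̂) = (524.6 − 500.7) / (6 × 7.15) = 23.9000 / 42.9000 = 0.5571

0.557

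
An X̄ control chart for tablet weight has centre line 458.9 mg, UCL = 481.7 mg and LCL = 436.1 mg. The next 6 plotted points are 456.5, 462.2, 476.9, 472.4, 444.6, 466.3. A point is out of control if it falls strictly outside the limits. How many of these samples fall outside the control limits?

0

All 6 points lie within [436.1, 481.7].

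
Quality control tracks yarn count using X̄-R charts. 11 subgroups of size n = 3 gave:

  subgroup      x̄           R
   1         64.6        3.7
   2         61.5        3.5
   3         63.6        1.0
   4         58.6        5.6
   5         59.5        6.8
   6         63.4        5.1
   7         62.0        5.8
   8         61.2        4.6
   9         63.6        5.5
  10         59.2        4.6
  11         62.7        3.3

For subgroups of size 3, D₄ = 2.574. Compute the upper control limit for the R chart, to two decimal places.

R̄ = (3.7 + 3.5 + 1.0 + 5.6 + 6.8 + 5.1 + 5.8 + 4.6 + 5.5 + 4.6 + 3.3) / 11 = 49.5000 / 11 = 4.5000
UCL_R = D₄·R̄ = 2.574 × 4.5000 = 11.5830

11.58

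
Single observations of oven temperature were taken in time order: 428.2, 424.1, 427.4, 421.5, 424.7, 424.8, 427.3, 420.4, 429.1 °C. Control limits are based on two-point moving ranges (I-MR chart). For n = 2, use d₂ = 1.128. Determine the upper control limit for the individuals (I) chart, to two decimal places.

X̄ = (428.2 + 424.1 + 427.4 + 421.5 + 424.7 + 424.8 + 427.3 + 420.4 + 429.1) / 9 = 425.2778
Moving ranges: 4.1, 3.3, 5.9, 3.2, 0.1, 2.5, 6.9, 8.7; M̄R̄ = 34.7000 / 8 = 4.3375
UCL = X̄ + 3·M̄R̄/d₂ = 425.2778 + 3 × 4.3375 / 1.128 = 436.8137

436.81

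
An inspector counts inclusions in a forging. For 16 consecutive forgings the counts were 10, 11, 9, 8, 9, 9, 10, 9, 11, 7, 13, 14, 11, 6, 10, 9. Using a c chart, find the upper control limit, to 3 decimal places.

c̄ = (10 + 11 + 9 + 8 + 9 + 9 + 10 + 9 + 11 + 7 + 13 + 14 + 11 + 6 + 10 + 9) / 16 = 156 / 16 = 9.7500
UCL = c̄ + 3√c̄ = 9.7500 + 3 × √9.7500 = 9.7500 + 3 × 3.1225 = 19.1175

19.117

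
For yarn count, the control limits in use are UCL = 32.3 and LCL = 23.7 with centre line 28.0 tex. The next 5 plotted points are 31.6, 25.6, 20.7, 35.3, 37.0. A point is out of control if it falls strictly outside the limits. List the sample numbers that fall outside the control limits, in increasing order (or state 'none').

Compare each point to [23.7, 32.3]: sample 3 = 20.7 < LCL; sample 4 = 35.3 > UCL; sample 5 = 37.0 > UCL.

3, 4, 5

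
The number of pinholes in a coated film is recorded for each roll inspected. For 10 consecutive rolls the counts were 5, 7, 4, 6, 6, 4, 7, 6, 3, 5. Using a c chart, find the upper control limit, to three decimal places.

c̄ = (5 + 7 + 4 + 6 + 6 + 4 + 7 + 6 + 3 + 5) / 10 = 53 / 10 = 5.3000
UCL = c̄ + 3√c̄ = 5.3000 + 3 × √5.3000 = 5.3000 + 3 × 2.3022 = 12.2065

12.207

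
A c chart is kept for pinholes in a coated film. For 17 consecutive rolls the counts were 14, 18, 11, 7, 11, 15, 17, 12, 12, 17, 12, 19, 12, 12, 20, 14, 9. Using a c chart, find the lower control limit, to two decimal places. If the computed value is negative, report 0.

2.56

c̄ = (14 + 18 + 11 + 7 + 11 + 15 + 17 + 12 + 12 + 17 + 12 + 19 + 12 + 12 + 20 + 14 + 9) / 17 = 232 / 17 = 13.6471
LCL = c̄ − 3√c̄ = 13.6471 − 3 × 3.6942 = 2.5645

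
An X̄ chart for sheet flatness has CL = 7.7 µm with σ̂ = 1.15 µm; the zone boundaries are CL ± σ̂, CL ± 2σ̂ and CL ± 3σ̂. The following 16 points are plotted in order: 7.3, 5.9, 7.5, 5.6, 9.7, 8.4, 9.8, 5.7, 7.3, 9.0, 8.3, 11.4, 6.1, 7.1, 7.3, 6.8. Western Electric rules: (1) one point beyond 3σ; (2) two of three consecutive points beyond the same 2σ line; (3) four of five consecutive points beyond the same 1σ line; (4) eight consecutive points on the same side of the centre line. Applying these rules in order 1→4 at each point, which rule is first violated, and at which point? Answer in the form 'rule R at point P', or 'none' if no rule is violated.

rule 1 at point 12

Zone of each point (C = within 1σ̂, B = 1σ̂–2σ̂, A = 2σ̂–3σ̂, * = beyond 3σ̂; sign = side of CL): 1:-C, 2:-B, 3:-C, 4:-B, 5:+B, 6:+C, 7:+B, 8:-B, 9:-C, 10:+B, 11:+C, 12:+*, 13:-B, 14:-C, 15:-C, 16:-C
Rule 1 (one point beyond the 3σ limits) is satisfied at point 12.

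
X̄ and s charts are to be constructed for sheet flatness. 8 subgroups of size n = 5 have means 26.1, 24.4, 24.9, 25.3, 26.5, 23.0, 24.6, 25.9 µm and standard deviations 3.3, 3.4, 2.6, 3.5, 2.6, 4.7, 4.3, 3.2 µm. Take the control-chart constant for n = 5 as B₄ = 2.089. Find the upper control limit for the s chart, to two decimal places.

7.21

s̄ = (3.3 + 3.4 + 2.6 + 3.5 + 2.6 + 4.7 + 4.3 + 3.2) / 8 = 3.4500
UCL_s = B₄·s̄ = 2.089 × 3.4500 = 7.2071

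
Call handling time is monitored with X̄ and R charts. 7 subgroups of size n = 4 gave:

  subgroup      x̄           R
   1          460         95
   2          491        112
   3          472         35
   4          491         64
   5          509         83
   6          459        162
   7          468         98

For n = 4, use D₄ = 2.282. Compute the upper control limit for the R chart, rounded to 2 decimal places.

R̄ = (95 + 112 + 35 + 64 + 83 + 162 + 98) / 7 = 649.0000 / 7 = 92.7143
UCL_R = D₄·R̄ = 2.282 × 92.7143 = 211.5740

211.57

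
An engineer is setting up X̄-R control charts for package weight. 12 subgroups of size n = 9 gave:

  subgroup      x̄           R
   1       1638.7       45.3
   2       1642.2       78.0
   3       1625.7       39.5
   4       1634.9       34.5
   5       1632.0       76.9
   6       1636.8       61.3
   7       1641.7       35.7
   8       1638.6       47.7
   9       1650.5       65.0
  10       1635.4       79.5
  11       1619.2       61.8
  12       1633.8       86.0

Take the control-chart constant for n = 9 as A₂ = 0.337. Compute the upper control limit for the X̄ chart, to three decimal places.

1655.765

X̄̄ = (1638.7 + 1642.2 + 1625.7 + 1634.9 + 1632.0 + 1636.8 + 1641.7 + 1638.6 + 1650.5 + 1635.4 + 1619.2 + 1633.8) / 12 = 19629.5000 / 12 = 1635.7917
R̄ = (45.3 + 78.0 + 39.5 + 34.5 + 76.9 + 61.3 + 35.7 + 47.7 + 65.0 + 79.5 + 61.8 + 86.0) / 12 = 711.2000 / 12 = 59.2667
UCL = X̄̄ + A₂·R̄ = 1635.7917 + 0.337 × 59.2667 = 1655.7645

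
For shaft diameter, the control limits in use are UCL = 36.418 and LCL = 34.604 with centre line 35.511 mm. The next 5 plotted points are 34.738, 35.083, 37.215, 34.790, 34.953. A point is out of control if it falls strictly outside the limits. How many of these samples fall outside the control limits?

Compare each point to [34.604, 36.418]: sample 3 = 37.215 > UCL.

1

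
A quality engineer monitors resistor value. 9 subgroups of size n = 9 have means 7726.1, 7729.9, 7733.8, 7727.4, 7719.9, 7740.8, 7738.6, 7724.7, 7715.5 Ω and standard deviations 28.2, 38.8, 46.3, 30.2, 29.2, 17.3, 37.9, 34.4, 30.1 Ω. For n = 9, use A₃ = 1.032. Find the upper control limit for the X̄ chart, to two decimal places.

7762.05

X̄̄ = (7726.1 + 7729.9 + 7733.8 + 7727.4 + 7719.9 + 7740.8 + 7738.6 + 7724.7 + 7715.5) / 9 = 7728.5222
s̄ = (28.2 + 38.8 + 46.3 + 30.2 + 29.2 + 17.3 + 37.9 + 34.4 + 30.1) / 9 = 32.4889
UCL = X̄̄ + A₃·s̄ = 7728.5222 + 1.032 × 32.4889 = 7762.0508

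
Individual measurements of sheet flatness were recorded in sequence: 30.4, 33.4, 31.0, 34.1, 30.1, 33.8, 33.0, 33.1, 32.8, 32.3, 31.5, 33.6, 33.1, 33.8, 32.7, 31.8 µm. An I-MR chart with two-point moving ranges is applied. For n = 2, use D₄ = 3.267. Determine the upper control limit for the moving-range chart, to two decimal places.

Moving ranges: 3.0, 2.4, 3.1, 4.0, 3.7, 0.8, 0.1, 0.3, 0.5, 0.8, 2.1, 0.5, 0.7, 1.1, 0.9; M̄R̄ = 24.0000 / 15 = 1.6000
UCL_MR = D₄·M̄R̄ = 3.267 × 1.6000 = 5.2272

5.23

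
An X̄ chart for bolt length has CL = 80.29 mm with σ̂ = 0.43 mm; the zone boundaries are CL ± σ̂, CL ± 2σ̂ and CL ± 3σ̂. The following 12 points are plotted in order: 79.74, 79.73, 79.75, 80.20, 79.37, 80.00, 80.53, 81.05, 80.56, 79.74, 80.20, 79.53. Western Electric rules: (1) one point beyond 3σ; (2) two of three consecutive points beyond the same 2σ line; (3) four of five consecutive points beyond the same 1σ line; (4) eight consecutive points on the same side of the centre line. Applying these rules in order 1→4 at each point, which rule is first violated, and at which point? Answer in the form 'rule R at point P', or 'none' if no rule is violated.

rule 3 at point 5

Zone of each point (C = within 1σ̂, B = 1σ̂–2σ̂, A = 2σ̂–3σ̂, * = beyond 3σ̂; sign = side of CL): 1:-B, 2:-B, 3:-B, 4:-C, 5:-A, 6:-C, 7:+C, 8:+B, 9:+C, 10:-B, 11:-C, 12:-B
Rule 3 (four of five consecutive points beyond the same 1σ limit) is satisfied at point 5.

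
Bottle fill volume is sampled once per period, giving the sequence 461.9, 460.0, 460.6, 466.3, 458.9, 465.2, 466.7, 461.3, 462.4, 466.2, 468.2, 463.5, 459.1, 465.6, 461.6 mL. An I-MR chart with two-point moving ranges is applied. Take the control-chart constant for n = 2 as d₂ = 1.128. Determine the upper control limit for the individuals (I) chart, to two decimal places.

473.67

X̄ = (461.9 + 460.0 + 460.6 + 466.3 + 458.9 + 465.2 + 466.7 + 461.3 + 462.4 + 466.2 + 468.2 + 463.5 + 459.1 + 465.6 + 461.6) / 15 = 463.1667
Moving ranges: 1.9, 0.6, 5.7, 7.4, 6.3, 1.5, 5.4, 1.1, 3.8, 2.0, 4.7, 4.4, 6.5, 4.0; M̄R̄ = 55.3000 / 14 = 3.9500
UCL = X̄ + 3·M̄R̄/d₂ = 463.1667 + 3 × 3.9500 / 1.128 = 473.6720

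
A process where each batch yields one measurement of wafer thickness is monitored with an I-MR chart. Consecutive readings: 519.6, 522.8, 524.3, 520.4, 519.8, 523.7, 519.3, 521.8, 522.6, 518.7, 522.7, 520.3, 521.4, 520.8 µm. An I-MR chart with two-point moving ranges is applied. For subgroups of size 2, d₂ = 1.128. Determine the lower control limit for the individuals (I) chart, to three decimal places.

X̄ = (519.6 + 522.8 + 524.3 + 520.4 + 519.8 + 523.7 + 519.3 + 521.8 + 522.6 + 518.7 + 522.7 + 520.3 + 521.4 + 520.8) / 14 = 521.3000
Moving ranges: 3.2, 1.5, 3.9, 0.6, 3.9, 4.4, 2.5, 0.8, 3.9, 4.0, 2.4, 1.1, 0.6; M̄R̄ = 32.8000 / 13 = 2.5231
LCL = X̄ − 3·M̄R̄/d₂ = 521.3000 − 3 × 2.5231 / 1.128 = 514.5897

514.590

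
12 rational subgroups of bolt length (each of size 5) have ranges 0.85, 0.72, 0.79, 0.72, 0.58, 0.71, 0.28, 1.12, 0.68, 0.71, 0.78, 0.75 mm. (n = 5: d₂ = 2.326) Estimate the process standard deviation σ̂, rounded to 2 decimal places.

0.31

R̄ = (0.85 + 0.72 + 0.79 + 0.72 + 0.58 + 0.71 + 0.28 + 1.12 + 0.68 + 0.71 + 0.78 + 0.75) / 12 = 0.7242
σ̂ = R̄ / d₂ = 0.7242 / 2.326 = 0.3113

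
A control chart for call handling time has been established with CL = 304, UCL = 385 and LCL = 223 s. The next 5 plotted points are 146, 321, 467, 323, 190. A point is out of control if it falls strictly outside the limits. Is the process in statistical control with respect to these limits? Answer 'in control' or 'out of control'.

Compare each point to [223, 385]: sample 1 = 146 < LCL; sample 3 = 467 > UCL; sample 5 = 190 < LCL.

out of control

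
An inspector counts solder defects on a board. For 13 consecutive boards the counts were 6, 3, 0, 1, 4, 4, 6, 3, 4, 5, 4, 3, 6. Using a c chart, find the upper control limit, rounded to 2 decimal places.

c̄ = (6 + 3 + 0 + 1 + 4 + 4 + 6 + 3 + 4 + 5 + 4 + 3 + 6) / 13 = 49 / 13 = 3.7692
UCL = c̄ + 3√c̄ = 3.7692 + 3 × √3.7692 = 3.7692 + 3 × 1.9415 = 9.5936

9.59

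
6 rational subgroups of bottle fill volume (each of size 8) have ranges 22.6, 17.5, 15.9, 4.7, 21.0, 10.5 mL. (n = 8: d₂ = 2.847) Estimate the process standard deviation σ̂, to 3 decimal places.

R̄ = (22.6 + 17.5 + 15.9 + 4.7 + 21.0 + 10.5) / 6 = 15.3667
σ̂ = R̄ / d₂ = 15.3667 / 2.847 = 5.3975

5.397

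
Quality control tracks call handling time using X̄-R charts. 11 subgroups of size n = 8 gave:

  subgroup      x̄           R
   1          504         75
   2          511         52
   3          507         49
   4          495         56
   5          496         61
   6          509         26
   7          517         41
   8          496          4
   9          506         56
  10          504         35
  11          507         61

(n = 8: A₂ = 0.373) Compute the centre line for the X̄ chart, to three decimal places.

504.727

X̄̄ = (504 + 511 + 507 + 495 + 496 + 509 + 517 + 496 + 506 + 504 + 507) / 11 = 5552.0000 / 11 = 504.7273
CL = X̄̄ = 504.7273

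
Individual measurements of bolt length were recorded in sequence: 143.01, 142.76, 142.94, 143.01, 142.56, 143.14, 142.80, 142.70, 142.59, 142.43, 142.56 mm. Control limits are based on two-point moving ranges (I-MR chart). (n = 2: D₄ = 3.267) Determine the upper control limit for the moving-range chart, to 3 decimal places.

Moving ranges: 0.25, 0.18, 0.07, 0.45, 0.58, 0.34, 0.10, 0.11, 0.16, 0.13; M̄R̄ = 2.3700 / 10 = 0.2370
UCL_MR = D₄·M̄R̄ = 3.267 × 0.2370 = 0.7743

0.774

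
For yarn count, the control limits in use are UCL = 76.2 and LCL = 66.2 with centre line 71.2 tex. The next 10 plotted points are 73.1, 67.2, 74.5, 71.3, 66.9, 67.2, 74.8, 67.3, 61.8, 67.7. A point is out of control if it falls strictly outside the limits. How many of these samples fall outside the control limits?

1

Compare each point to [66.2, 76.2]: sample 9 = 61.8 < LCL.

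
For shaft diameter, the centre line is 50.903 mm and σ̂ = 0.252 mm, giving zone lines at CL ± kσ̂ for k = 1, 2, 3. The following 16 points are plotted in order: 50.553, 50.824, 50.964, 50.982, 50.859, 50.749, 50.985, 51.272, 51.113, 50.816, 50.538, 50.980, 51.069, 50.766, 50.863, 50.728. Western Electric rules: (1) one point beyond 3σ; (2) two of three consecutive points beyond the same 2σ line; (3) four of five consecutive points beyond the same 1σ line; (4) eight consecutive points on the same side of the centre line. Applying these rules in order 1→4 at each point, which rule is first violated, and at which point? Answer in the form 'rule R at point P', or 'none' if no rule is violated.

Zone of each point (C = within 1σ̂, B = 1σ̂–2σ̂, A = 2σ̂–3σ̂, * = beyond 3σ̂; sign = side of CL): 1:-B, 2:-C, 3:+C, 4:+C, 5:-C, 6:-C, 7:+C, 8:+B, 9:+C, 10:-C, 11:-B, 12:+C, 13:+C, 14:-C, 15:-C, 16:-C
No rule fires across all 16 points.

none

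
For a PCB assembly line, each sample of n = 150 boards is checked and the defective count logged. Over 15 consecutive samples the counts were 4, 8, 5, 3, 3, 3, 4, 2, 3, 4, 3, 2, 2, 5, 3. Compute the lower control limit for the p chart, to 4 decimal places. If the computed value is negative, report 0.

0.0000

p̄ = Σdᵢ / (k·n) = 54 / (15 × 150) = 0.02400
LCL = p̄ − 3·√(p̄(1−p̄)/n) = 0.02400 − 3 × 0.01250 = -0.01349 → 0 (negative, so LCL = 0)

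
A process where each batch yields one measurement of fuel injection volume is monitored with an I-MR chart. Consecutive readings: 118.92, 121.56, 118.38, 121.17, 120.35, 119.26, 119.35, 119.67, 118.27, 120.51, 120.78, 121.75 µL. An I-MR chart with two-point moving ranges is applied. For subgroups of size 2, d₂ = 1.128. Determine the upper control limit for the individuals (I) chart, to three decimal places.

123.820

X̄ = (118.92 + 121.56 + 118.38 + 121.17 + 120.35 + 119.26 + 119.35 + 119.67 + 118.27 + 120.51 + 120.78 + 121.75) / 12 = 119.9975
Moving ranges: 2.64, 3.18, 2.79, 0.82, 1.09, 0.09, 0.32, 1.40, 2.24, 0.27, 0.97; M̄R̄ = 15.8100 / 11 = 1.4373
UCL = X̄ + 3·M̄R̄/d₂ = 119.9975 + 3 × 1.4373 / 1.128 = 123.8200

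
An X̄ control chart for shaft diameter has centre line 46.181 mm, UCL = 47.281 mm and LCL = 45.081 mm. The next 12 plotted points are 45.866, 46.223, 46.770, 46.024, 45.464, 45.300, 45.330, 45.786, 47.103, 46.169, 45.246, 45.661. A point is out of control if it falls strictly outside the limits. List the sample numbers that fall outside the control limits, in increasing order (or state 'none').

All 12 points lie within [45.081, 47.281].

none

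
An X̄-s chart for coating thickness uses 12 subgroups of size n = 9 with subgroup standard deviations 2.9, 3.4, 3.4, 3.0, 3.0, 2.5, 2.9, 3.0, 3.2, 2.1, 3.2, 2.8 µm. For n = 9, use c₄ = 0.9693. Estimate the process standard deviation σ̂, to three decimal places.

s̄ = (2.9 + 3.4 + 3.4 + 3.0 + 3.0 + 2.5 + 2.9 + 3.0 + 3.2 + 2.1 + 3.2 + 2.8) / 12 = 2.9500
σ̂ = s̄ / c₄ = 2.9500 / 0.9693 = 3.0434

3.043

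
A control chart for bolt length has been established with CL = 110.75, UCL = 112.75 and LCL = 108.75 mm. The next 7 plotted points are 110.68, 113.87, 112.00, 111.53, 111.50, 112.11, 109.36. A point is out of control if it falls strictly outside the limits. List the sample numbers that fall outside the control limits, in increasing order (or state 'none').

2

Compare each point to [108.75, 112.75]: sample 2 = 113.87 > UCL.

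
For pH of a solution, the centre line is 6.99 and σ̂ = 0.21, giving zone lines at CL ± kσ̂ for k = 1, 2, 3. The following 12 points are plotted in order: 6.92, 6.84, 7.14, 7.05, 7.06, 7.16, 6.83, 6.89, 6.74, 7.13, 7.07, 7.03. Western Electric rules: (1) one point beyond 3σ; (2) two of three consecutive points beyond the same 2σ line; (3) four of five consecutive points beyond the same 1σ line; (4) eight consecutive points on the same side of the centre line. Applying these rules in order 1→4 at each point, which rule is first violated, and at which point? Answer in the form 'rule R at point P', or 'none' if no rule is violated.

Zone of each point (C = within 1σ̂, B = 1σ̂–2σ̂, A = 2σ̂–3σ̂, * = beyond 3σ̂; sign = side of CL): 1:-C, 2:-C, 3:+C, 4:+C, 5:+C, 6:+C, 7:-C, 8:-C, 9:-B, 10:+C, 11:+C, 12:+C
No rule fires across all 12 points.

none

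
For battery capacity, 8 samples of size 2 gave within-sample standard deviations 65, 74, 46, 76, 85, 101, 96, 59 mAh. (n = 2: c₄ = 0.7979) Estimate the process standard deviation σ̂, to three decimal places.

s̄ = (65 + 74 + 46 + 76 + 85 + 101 + 96 + 59) / 8 = 75.2500
σ̂ = s̄ / c₄ = 75.2500 / 0.7979 = 94.3101

94.310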